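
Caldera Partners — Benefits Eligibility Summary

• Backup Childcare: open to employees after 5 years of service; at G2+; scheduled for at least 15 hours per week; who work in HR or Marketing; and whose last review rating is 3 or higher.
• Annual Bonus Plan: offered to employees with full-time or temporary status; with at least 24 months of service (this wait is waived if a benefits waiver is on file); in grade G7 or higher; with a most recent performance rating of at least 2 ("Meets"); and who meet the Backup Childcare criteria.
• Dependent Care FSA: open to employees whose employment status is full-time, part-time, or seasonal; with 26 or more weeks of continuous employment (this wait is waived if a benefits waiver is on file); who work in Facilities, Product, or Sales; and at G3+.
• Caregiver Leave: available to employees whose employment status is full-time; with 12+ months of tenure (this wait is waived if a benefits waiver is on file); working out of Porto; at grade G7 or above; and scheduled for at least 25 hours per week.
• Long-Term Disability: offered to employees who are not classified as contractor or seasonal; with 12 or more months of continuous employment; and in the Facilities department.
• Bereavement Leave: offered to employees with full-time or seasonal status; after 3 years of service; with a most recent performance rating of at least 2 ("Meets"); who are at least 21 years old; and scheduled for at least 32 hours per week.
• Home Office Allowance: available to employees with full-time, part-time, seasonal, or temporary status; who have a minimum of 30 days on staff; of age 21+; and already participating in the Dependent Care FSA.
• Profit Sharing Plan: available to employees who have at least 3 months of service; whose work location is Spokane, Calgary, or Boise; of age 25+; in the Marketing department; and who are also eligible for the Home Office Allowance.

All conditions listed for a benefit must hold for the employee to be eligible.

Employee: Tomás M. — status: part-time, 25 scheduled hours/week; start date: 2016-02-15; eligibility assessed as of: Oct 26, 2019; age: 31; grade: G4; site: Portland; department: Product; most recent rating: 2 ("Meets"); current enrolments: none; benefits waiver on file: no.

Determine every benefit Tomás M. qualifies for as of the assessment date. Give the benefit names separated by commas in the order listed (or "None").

Dependent Care FSA

Service from 2016-02-15 to Oct 26, 2019: 1349 days.
Backup Childcare — service 1349 days < 5 years (≈1825 days) ✗ → not eligible.
Annual Bonus Plan — status part-time ✗ (requires full-time or temporary) → not eligible.
Dependent Care FSA — status part-time ✓; no waiver, service 1349 days ≥ 26 weeks (≈182 days) ✓; dept Product ✓; grade G4 ≥ G3 ✓ → eligible.
Caregiver Leave — status part-time ✗ (requires full-time) → not eligible.
Long-Term Disability — status part-time ✓ (not excluded); service 1349 days ≥ 12 months (≈360 days) ✓; dept Product ✗ → not eligible.
Bereavement Leave — status part-time ✗ (requires full-time or seasonal) → not eligible.
Home Office Allowance — status part-time ✓; service 1349 days ≥ 30 days ✓; age 31 ≥ 21 ✓; not enrolled in Dependent Care FSA ✗ → not eligible.
Profit Sharing Plan — service 1349 days ≥ 3 months (≈90 days) ✓; site Portland ✗ (not Spokane, Calgary, or Boise) → not eligible.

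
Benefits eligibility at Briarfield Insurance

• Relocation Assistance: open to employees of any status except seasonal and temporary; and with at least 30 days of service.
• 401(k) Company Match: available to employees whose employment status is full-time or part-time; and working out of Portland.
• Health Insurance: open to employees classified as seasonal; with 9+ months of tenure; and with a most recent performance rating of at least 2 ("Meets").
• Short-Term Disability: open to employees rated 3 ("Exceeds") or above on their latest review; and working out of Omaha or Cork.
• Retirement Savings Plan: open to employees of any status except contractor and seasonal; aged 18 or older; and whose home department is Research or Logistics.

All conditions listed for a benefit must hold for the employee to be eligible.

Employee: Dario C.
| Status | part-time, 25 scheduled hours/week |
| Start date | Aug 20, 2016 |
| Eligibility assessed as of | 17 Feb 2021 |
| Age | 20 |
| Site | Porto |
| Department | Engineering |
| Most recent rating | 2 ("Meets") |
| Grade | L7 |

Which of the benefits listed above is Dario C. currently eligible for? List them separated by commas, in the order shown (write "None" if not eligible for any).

Relocation Assistance

Service from Aug 20, 2016 to 17 Feb 2021: 1642 days.
Relocation Assistance — status part-time ✓ (not excluded); service 1642 days ≥ 30 days ✓ → eligible.
401(k) Company Match — status part-time ✓; site Porto ✗ (not Portland) → not eligible.
Health Insurance — status part-time ✗ (requires seasonal) → not eligible.
Short-Term Disability — rating 2 < 3 ✗ → not eligible.
Retirement Savings Plan — status part-time ✓ (not excluded); age 20 ≥ 18 ✓; dept Engineering ✗ → not eligible.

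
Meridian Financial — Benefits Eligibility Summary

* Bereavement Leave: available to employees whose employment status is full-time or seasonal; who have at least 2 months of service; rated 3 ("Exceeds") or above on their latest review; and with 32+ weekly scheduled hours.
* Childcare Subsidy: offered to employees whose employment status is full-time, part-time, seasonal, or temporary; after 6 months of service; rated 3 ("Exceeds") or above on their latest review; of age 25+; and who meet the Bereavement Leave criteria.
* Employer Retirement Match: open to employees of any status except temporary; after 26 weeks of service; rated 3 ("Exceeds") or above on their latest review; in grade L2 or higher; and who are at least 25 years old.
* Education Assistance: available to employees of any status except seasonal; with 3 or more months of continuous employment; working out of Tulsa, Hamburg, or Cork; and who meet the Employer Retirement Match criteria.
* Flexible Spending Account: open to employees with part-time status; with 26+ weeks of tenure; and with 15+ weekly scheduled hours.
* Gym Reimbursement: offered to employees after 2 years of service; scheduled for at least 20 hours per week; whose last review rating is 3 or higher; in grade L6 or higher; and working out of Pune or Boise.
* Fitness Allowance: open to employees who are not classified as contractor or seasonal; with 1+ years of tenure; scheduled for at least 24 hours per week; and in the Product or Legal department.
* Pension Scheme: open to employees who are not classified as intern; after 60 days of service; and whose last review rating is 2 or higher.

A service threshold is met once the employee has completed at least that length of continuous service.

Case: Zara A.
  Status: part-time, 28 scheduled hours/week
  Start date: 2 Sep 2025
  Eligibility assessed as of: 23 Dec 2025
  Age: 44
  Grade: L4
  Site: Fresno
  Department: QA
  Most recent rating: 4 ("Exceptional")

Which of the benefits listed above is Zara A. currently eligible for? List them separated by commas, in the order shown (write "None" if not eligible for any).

Pension Scheme

Service from 2 Sep 2025 to 23 Dec 2025: 112 days.
Bereavement Leave — status part-time ✗ (requires full-time or seasonal) → not eligible.
Childcare Subsidy — status part-time ✓; service 112 days < 6 months (≈180 days) ✗ → not eligible.
Employer Retirement Match — status part-time ✓ (not excluded); service 112 days < 26 weeks (≈182 days) ✗ → not eligible.
Education Assistance — status part-time ✓ (not excluded); service 112 days ≥ 3 months (≈90 days) ✓; site Fresno ✗ (not Tulsa, Hamburg, or Cork) → not eligible.
Flexible Spending Account — status part-time ✓; service 112 days < 26 weeks (≈182 days) ✗ → not eligible.
Gym Reimbursement — service 112 days < 2 years (≈730 days) ✗ → not eligible.
Fitness Allowance — status part-time ✓ (not excluded); service 112 days < 1 year (≈365 days) ✗ → not eligible.
Pension Scheme — status part-time ✓ (not excluded); service 112 days ≥ 60 days ✓; rating 4 ≥ 2 ✓ → eligible.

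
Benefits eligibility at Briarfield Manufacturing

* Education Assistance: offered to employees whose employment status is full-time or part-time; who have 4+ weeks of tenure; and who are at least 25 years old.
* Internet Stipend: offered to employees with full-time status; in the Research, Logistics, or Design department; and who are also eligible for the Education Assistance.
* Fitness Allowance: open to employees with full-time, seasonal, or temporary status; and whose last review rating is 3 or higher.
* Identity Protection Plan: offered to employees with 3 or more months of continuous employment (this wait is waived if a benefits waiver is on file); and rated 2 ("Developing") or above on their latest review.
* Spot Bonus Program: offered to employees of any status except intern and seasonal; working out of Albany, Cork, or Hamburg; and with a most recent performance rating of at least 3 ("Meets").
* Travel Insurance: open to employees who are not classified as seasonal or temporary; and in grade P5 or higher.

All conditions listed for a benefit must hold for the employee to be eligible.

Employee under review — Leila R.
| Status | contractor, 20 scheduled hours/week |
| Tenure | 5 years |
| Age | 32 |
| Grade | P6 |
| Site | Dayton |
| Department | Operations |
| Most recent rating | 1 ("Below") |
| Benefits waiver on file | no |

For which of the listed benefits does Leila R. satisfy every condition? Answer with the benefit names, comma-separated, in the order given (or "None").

Education Assistance — status contractor ✗ (requires full-time or part-time) → not eligible.
Internet Stipend — status contractor ✗ (requires full-time) → not eligible.
Fitness Allowance — status contractor ✗ (requires full-time, seasonal, or temporary) → not eligible.
Identity Protection Plan — no waiver, service 5 years ≥ 3 months (≈90 days) ✓; rating 1 < 2 ✗ → not eligible.
Spot Bonus Program — status contractor ✓ (not excluded); site Dayton ✗ (not Albany, Cork, or Hamburg) → not eligible.
Travel Insurance — status contractor ✓ (not excluded); grade P6 ≥ P5 ✓ → eligible.

Travel Insurance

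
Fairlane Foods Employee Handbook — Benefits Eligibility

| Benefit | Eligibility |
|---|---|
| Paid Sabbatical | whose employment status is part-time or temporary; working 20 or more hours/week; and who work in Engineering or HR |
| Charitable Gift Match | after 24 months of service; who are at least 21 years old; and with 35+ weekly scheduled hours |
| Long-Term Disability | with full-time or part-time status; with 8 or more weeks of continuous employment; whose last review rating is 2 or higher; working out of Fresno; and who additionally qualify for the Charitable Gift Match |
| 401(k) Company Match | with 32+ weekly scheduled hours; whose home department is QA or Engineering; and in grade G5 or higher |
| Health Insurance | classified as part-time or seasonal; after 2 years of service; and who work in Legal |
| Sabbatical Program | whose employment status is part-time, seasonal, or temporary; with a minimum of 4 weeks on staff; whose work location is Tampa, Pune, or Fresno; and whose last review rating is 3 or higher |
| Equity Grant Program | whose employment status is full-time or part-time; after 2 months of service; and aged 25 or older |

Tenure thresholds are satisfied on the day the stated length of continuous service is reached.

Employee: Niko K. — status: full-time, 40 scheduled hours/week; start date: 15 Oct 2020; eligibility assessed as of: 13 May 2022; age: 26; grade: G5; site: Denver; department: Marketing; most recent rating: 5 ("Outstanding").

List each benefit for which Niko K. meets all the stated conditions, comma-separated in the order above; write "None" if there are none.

Equity Grant Program

Service from 15 Oct 2020 to 13 May 2022: 575 days.
Paid Sabbatical — status full-time ✗ (requires part-time or temporary) → not eligible.
Charitable Gift Match — service 575 days < 24 months (≈720 days) ✗ → not eligible.
Long-Term Disability — status full-time ✓; service 575 days ≥ 8 weeks (≈56 days) ✓; rating 5 ≥ 2 ✓; site Denver ✗ (not Fresno) → not eligible.
401(k) Company Match — 40 hrs/wk ≥ 32 ✓; dept Marketing ✗ → not eligible.
Health Insurance — status full-time ✗ (requires part-time or seasonal) → not eligible.
Sabbatical Program — status full-time ✗ (requires part-time, seasonal, or temporary) → not eligible.
Equity Grant Program — status full-time ✓; service 575 days ≥ 2 months (≈60 days) ✓; age 26 ≥ 25 ✓ → eligible.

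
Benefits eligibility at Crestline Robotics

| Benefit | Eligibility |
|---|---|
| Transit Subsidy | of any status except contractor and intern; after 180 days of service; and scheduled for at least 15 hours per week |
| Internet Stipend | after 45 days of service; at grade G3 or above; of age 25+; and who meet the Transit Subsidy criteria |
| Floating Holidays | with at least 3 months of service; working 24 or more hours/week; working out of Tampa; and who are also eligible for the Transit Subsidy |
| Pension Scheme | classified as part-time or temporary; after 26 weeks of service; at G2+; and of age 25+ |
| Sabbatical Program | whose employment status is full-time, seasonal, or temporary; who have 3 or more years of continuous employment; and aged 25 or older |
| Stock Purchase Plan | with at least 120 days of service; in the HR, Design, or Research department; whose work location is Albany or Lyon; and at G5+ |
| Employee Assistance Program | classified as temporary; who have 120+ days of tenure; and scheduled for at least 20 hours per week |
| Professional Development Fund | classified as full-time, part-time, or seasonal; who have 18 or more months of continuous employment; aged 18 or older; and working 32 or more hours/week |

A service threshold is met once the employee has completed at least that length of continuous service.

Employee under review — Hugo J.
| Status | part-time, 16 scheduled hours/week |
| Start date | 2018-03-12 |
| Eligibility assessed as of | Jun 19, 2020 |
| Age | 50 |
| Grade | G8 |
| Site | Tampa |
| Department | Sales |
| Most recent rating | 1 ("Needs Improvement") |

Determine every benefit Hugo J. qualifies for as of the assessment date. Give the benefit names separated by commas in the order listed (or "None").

Transit Subsidy, Internet Stipend, Pension Scheme

Service from 2018-03-12 to Jun 19, 2020: 830 days.
Transit Subsidy — status part-time ✓ (not excluded); service 830 days ≥ 180 days ✓; 16 hrs/wk ≥ 15 ✓ → eligible.
Internet Stipend — service 830 days ≥ 45 days ✓; grade G8 ≥ G3 ✓; age 50 ≥ 25 ✓; eligible for Transit Subsidy ✓ → eligible.
Floating Holidays — service 830 days ≥ 3 months (≈90 days) ✓; 16 hrs/wk < 24 ✗ → not eligible.
Pension Scheme — status part-time ✓; service 830 days ≥ 26 weeks (≈182 days) ✓; grade G8 ≥ G2 ✓; age 50 ≥ 25 ✓ → eligible.
Sabbatical Program — status part-time ✗ (requires full-time, seasonal, or temporary) → not eligible.
Stock Purchase Plan — service 830 days ≥ 120 days ✓; dept Sales ✗ → not eligible.
Employee Assistance Program — status part-time ✗ (requires temporary) → not eligible.
Professional Development Fund — status part-time ✓; service 830 days ≥ 18 months (≈540 days) ✓; age 50 ≥ 18 ✓; 16 hrs/wk < 32 ✗ → not eligible.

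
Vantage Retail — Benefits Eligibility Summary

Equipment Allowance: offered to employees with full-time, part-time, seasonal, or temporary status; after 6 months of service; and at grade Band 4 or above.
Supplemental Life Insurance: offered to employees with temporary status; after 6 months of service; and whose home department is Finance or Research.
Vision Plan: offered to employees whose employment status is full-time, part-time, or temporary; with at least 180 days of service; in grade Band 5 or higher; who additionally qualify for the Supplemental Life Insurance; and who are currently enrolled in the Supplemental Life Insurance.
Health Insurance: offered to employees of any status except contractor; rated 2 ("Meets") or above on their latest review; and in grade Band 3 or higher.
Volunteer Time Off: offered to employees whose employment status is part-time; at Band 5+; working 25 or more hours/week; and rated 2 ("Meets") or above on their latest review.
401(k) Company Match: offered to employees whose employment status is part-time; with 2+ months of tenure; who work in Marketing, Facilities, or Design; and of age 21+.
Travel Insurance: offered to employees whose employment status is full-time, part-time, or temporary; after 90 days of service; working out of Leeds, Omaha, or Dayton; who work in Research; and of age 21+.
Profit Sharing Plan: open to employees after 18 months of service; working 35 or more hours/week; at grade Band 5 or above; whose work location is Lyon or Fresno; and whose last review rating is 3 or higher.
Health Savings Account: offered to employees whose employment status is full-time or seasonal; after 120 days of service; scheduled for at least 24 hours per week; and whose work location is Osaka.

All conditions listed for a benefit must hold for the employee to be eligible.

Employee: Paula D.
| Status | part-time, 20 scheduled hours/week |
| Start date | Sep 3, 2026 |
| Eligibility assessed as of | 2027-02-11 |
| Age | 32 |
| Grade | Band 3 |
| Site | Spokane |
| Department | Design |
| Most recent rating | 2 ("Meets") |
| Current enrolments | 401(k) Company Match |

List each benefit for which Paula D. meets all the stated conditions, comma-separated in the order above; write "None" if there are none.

Service from Sep 3, 2026 to 2027-02-11: 161 days.
Equipment Allowance — status part-time ✓; service 161 days < 6 months (≈180 days) ✗ → not eligible.
Supplemental Life Insurance — status part-time ✗ (requires temporary) → not eligible.
Vision Plan — status part-time ✓; service 161 days < 180 days ✗ → not eligible.
Health Insurance — status part-time ✓ (not excluded); rating 2 ≥ 2 ✓; grade Band 3 ≥ Band 3 ✓ → eligible.
Volunteer Time Off — status part-time ✓; grade Band 3 < Band 5 ✗ → not eligible.
401(k) Company Match — status part-time ✓; service 161 days ≥ 2 months (≈60 days) ✓; dept Design ✓; age 32 ≥ 21 ✓ → eligible.
Travel Insurance — status part-time ✓; service 161 days ≥ 90 days ✓; site Spokane ✗ (not Leeds, Omaha, or Dayton) → not eligible.
Profit Sharing Plan — service 161 days < 18 months (≈540 days) ✗ → not eligible.
Health Savings Account — status part-time ✗ (requires full-time or seasonal) → not eligible.

Health Insurance, 401(k) Company Match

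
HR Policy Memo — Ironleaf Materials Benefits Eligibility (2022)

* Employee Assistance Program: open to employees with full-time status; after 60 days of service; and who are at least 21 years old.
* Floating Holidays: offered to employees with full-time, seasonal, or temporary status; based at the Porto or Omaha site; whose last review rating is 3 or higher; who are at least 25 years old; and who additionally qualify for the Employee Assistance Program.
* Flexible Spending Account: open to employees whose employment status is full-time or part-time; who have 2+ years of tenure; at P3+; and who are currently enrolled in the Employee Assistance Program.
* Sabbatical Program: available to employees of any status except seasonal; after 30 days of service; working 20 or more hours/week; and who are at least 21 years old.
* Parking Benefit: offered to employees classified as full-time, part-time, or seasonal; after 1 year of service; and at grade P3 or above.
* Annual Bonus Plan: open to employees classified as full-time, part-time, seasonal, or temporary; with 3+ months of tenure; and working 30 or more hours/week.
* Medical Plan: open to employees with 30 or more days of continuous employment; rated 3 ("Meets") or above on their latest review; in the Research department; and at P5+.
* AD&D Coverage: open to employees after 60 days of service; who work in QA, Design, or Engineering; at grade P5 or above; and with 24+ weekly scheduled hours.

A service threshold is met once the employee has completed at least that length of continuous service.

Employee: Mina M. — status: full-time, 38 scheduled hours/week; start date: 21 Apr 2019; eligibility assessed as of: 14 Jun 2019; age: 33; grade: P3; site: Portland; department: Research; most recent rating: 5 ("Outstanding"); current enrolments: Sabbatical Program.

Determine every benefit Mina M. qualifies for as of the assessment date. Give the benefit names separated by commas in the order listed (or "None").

Sabbatical Program

Service from 21 Apr 2019 to 14 Jun 2019: 54 days.
Employee Assistance Program — status full-time ✓; service 54 days < 60 days ✗ → not eligible.
Floating Holidays — status full-time ✓; site Portland ✗ (not Porto or Omaha) → not eligible.
Flexible Spending Account — status full-time ✓; service 54 days < 2 years (≈730 days) ✗ → not eligible.
Sabbatical Program — status full-time ✓ (not excluded); service 54 days ≥ 30 days ✓; 38 hrs/wk ≥ 20 ✓; age 33 ≥ 21 ✓ → eligible.
Parking Benefit — status full-time ✓; service 54 days < 1 year (≈365 days) ✗ → not eligible.
Annual Bonus Plan — status full-time ✓; service 54 days < 3 months (≈90 days) ✗ → not eligible.
Medical Plan — service 54 days ≥ 30 days ✓; rating 5 ≥ 3 ✓; dept Research ✓; grade P3 < P5 ✗ → not eligible.
AD&D Coverage — service 54 days < 60 days ✗ → not eligible.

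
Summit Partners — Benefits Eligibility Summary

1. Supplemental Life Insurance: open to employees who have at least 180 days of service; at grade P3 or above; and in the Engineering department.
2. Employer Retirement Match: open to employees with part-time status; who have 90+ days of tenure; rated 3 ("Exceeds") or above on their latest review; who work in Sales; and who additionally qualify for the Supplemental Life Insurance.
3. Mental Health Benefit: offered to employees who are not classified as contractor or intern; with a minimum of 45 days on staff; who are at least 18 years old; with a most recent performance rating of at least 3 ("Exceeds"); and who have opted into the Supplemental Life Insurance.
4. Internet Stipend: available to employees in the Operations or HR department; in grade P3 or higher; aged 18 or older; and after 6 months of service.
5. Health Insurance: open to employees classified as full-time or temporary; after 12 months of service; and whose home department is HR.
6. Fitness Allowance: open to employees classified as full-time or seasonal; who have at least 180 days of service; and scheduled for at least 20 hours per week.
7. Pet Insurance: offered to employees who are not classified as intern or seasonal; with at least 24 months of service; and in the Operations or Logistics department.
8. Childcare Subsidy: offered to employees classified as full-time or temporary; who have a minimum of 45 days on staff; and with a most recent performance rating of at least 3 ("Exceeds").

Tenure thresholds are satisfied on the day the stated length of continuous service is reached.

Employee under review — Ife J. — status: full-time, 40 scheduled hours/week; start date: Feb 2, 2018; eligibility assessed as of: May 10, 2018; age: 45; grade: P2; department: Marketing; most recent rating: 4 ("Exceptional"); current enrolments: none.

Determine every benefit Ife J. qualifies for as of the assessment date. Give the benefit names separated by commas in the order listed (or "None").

Childcare Subsidy

Service from Feb 2, 2018 to May 10, 2018: 97 days.
Supplemental Life Insurance — service 97 days < 180 days ✗ → not eligible.
Employer Retirement Match — status full-time ✗ (requires part-time) → not eligible.
Mental Health Benefit — status full-time ✓ (not excluded); service 97 days ≥ 45 days ✓; age 45 ≥ 18 ✓; rating 4 ≥ 3 ✓; not enrolled in Supplemental Life Insurance ✗ → not eligible.
Internet Stipend — dept Marketing ✗ → not eligible.
Health Insurance — status full-time ✓; service 97 days < 12 months (≈360 days) ✗ → not eligible.
Fitness Allowance — status full-time ✓; service 97 days < 180 days ✗ → not eligible.
Pet Insurance — status full-time ✓ (not excluded); service 97 days < 24 months (≈720 days) ✗ → not eligible.
Childcare Subsidy — status full-time ✓; service 97 days ≥ 45 days ✓; rating 4 ≥ 3 ✓ → eligible.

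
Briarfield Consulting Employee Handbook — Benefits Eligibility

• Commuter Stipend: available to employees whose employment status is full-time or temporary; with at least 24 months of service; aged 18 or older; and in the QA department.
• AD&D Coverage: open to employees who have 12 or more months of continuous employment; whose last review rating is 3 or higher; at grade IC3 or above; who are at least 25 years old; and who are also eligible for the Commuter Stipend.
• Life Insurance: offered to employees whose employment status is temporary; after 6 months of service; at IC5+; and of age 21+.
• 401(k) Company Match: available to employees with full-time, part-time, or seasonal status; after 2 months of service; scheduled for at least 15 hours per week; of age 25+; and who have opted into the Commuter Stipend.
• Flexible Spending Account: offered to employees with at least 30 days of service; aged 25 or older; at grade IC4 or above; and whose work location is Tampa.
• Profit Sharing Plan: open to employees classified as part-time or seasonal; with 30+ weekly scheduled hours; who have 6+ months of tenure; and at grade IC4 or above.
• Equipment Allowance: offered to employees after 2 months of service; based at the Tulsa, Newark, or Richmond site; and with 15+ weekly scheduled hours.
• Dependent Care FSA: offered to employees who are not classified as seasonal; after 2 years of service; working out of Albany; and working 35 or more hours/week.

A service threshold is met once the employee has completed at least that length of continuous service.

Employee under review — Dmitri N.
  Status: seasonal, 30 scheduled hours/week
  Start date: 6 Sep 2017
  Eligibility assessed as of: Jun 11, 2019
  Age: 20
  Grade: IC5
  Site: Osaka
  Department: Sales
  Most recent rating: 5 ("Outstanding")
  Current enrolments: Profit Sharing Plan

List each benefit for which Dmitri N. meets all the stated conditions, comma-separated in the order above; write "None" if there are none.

Profit Sharing Plan

Service from 6 Sep 2017 to Jun 11, 2019: 643 days.
Commuter Stipend — status seasonal ✗ (requires full-time or temporary) → not eligible.
AD&D Coverage — service 643 days ≥ 12 months (≈360 days) ✓; rating 5 ≥ 3 ✓; grade IC5 ≥ IC3 ✓; age 20 < 25 ✗ → not eligible.
Life Insurance — status seasonal ✗ (requires temporary) → not eligible.
401(k) Company Match — status seasonal ✓; service 643 days ≥ 2 months (≈60 days) ✓; 30 hrs/wk ≥ 15 ✓; age 20 < 25 ✗ → not eligible.
Flexible Spending Account — service 643 days ≥ 30 days ✓; age 20 < 25 ✗ → not eligible.
Profit Sharing Plan — status seasonal ✓; 30 hrs/wk ≥ 30 ✓; service 643 days ≥ 6 months (≈180 days) ✓; grade IC5 ≥ IC4 ✓ → eligible.
Equipment Allowance — service 643 days ≥ 2 months (≈60 days) ✓; site Osaka ✗ (not Tulsa, Newark, or Richmond) → not eligible.
Dependent Care FSA — status seasonal ✗ (excluded) → not eligible.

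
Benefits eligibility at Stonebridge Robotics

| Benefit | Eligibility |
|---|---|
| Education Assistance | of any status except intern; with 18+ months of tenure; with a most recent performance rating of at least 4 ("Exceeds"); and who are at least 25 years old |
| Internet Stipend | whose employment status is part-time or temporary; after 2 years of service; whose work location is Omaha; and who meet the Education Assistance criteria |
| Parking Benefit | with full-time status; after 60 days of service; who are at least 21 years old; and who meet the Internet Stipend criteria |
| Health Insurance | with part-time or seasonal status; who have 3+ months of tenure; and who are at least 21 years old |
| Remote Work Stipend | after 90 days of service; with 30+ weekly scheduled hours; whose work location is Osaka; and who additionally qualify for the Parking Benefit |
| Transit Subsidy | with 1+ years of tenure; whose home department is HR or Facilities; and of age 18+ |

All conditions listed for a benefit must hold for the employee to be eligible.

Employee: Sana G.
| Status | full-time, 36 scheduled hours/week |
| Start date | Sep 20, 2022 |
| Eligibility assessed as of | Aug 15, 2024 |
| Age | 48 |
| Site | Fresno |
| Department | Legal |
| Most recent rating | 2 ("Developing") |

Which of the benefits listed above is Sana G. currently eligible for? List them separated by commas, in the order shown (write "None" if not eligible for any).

None

Service from Sep 20, 2022 to Aug 15, 2024: 695 days.
Education Assistance — status full-time ✓ (not excluded); service 695 days ≥ 18 months (≈540 days) ✓; rating 2 < 4 ✗ → not eligible.
Internet Stipend — status full-time ✗ (requires part-time or temporary) → not eligible.
Parking Benefit — status full-time ✓; service 695 days ≥ 60 days ✓; age 48 ≥ 21 ✓; not eligible for Internet Stipend ✗ → not eligible.
Health Insurance — status full-time ✗ (requires part-time or seasonal) → not eligible.
Remote Work Stipend — service 695 days ≥ 90 days ✓; 36 hrs/wk ≥ 30 ✓; site Fresno ✗ (not Osaka) → not eligible.
Transit Subsidy — service 695 days ≥ 1 year (≈365 days) ✓; dept Legal ✗ → not eligible.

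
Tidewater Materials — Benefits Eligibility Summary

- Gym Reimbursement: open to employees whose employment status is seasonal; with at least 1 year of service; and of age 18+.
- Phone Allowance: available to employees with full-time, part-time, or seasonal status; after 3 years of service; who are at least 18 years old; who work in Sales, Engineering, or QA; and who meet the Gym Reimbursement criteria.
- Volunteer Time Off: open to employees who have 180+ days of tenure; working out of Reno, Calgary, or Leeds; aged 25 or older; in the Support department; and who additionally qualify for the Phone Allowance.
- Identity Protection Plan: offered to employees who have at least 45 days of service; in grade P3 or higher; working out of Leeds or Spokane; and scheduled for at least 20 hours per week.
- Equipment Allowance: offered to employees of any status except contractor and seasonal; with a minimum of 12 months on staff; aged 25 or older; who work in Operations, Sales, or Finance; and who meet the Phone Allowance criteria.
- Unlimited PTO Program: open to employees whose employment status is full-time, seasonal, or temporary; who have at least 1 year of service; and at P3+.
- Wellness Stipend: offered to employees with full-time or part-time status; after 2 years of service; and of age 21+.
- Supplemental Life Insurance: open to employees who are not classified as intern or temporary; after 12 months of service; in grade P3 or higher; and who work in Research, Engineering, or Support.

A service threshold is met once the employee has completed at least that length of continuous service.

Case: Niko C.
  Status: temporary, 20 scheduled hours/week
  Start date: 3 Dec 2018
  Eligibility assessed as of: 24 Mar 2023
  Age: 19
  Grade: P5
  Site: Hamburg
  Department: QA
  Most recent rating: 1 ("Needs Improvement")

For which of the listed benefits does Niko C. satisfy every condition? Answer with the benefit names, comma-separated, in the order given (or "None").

Service from 3 Dec 2018 to 24 Mar 2023: 1572 days.
Gym Reimbursement — status temporary ✗ (requires seasonal) → not eligible.
Phone Allowance — status temporary ✗ (requires full-time, part-time, or seasonal) → not eligible.
Volunteer Time Off — service 1572 days ≥ 180 days ✓; site Hamburg ✗ (not Reno, Calgary, or Leeds) → not eligible.
Identity Protection Plan — service 1572 days ≥ 45 days ✓; grade P5 ≥ P3 ✓; site Hamburg ✗ (not Leeds or Spokane) → not eligible.
Equipment Allowance — status temporary ✓ (not excluded); service 1572 days ≥ 12 months (≈360 days) ✓; age 19 < 25 ✗ → not eligible.
Unlimited PTO Program — status temporary ✓; service 1572 days ≥ 1 year (≈365 days) ✓; grade P5 ≥ P3 ✓ → eligible.
Wellness Stipend — status temporary ✗ (requires full-time or part-time) → not eligible.
Supplemental Life Insurance — status temporary ✗ (excluded) → not eligible.

Unlimited PTO Program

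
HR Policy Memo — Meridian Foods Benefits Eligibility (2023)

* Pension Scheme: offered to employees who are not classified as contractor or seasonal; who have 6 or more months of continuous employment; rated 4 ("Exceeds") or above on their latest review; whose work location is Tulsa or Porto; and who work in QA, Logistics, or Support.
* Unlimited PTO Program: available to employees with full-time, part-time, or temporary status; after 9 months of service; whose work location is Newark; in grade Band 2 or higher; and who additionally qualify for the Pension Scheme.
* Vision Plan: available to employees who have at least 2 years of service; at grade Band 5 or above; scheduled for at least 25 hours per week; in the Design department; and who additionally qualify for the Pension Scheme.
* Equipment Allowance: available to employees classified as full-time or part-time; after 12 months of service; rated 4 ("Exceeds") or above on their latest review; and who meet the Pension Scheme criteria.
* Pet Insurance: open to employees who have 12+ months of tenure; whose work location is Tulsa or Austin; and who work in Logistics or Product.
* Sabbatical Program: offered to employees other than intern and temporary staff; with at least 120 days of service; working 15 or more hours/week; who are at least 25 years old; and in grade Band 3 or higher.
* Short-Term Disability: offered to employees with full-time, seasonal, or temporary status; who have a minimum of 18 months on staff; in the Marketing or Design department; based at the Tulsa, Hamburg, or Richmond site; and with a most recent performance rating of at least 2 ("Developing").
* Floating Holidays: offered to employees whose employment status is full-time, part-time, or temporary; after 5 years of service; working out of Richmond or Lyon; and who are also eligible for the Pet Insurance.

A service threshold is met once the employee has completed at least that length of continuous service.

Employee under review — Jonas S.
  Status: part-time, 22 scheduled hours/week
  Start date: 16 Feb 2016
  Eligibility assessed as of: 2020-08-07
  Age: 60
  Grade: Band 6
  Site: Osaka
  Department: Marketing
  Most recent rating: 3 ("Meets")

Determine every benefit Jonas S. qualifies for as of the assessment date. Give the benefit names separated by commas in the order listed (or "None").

Service from 16 Feb 2016 to 2020-08-07: 1634 days.
Pension Scheme — status part-time ✓ (not excluded); service 1634 days ≥ 6 months (≈180 days) ✓; rating 3 < 4 ✗ → not eligible.
Unlimited PTO Program — status part-time ✓; service 1634 days ≥ 9 months (≈270 days) ✓; site Osaka ✗ (not Newark) → not eligible.
Vision Plan — service 1634 days ≥ 2 years (≈730 days) ✓; grade Band 6 ≥ Band 5 ✓; 22 hrs/wk < 25 ✗ → not eligible.
Equipment Allowance — status part-time ✓; service 1634 days ≥ 12 months (≈360 days) ✓; rating 3 < 4 ✗ → not eligible.
Pet Insurance — service 1634 days ≥ 12 months (≈360 days) ✓; site Osaka ✗ (not Tulsa or Austin) → not eligible.
Sabbatical Program — status part-time ✓ (not excluded); service 1634 days ≥ 120 days ✓; 22 hrs/wk ≥ 15 ✓; age 60 ≥ 25 ✓; grade Band 6 ≥ Band 3 ✓ → eligible.
Short-Term Disability — status part-time ✗ (requires full-time, seasonal, or temporary) → not eligible.
Floating Holidays — status part-time ✓; service 1634 days < 5 years (≈1825 days) ✗ → not eligible.

Sabbatical Program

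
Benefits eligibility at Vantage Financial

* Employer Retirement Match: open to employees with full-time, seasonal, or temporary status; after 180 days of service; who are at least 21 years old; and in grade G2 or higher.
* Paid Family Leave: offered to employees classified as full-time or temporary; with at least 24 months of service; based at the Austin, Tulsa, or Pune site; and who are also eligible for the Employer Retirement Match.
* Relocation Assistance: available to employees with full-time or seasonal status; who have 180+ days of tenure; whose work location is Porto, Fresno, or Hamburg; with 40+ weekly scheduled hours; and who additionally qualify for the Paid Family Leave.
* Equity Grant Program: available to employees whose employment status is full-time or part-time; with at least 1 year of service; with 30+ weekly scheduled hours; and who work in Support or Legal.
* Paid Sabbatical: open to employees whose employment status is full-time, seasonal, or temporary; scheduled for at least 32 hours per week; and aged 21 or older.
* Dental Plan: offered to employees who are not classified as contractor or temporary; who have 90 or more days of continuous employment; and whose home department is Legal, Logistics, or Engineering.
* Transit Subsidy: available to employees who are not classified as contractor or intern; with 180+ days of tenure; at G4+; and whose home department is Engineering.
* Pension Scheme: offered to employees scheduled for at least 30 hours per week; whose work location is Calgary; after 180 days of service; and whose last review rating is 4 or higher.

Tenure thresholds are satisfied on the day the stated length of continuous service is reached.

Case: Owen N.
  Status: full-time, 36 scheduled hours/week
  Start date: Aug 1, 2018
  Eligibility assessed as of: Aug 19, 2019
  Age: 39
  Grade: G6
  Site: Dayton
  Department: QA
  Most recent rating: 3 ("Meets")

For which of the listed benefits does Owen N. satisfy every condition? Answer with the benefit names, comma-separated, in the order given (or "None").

Employer Retirement Match, Paid Sabbatical

Service from Aug 1, 2018 to Aug 19, 2019: 383 days.
Employer Retirement Match — status full-time ✓; service 383 days ≥ 180 days ✓; age 39 ≥ 21 ✓; grade G6 ≥ G2 ✓ → eligible.
Paid Family Leave — status full-time ✓; service 383 days < 24 months (≈720 days) ✗ → not eligible.
Relocation Assistance — status full-time ✓; service 383 days ≥ 180 days ✓; site Dayton ✗ (not Porto, Fresno, or Hamburg) → not eligible.
Equity Grant Program — status full-time ✓; service 383 days ≥ 1 year (≈365 days) ✓; 36 hrs/wk ≥ 30 ✓; dept QA ✗ → not eligible.
Paid Sabbatical — status full-time ✓; 36 hrs/wk ≥ 32 ✓; age 39 ≥ 21 ✓ → eligible.
Dental Plan — status full-time ✓ (not excluded); service 383 days ≥ 90 days ✓; dept QA ✗ → not eligible.
Transit Subsidy — status full-time ✓ (not excluded); service 383 days ≥ 180 days ✓; grade G6 ≥ G4 ✓; dept QA ✗ → not eligible.
Pension Scheme — 36 hrs/wk ≥ 30 ✓; site Dayton ✗ (not Calgary) → not eligible.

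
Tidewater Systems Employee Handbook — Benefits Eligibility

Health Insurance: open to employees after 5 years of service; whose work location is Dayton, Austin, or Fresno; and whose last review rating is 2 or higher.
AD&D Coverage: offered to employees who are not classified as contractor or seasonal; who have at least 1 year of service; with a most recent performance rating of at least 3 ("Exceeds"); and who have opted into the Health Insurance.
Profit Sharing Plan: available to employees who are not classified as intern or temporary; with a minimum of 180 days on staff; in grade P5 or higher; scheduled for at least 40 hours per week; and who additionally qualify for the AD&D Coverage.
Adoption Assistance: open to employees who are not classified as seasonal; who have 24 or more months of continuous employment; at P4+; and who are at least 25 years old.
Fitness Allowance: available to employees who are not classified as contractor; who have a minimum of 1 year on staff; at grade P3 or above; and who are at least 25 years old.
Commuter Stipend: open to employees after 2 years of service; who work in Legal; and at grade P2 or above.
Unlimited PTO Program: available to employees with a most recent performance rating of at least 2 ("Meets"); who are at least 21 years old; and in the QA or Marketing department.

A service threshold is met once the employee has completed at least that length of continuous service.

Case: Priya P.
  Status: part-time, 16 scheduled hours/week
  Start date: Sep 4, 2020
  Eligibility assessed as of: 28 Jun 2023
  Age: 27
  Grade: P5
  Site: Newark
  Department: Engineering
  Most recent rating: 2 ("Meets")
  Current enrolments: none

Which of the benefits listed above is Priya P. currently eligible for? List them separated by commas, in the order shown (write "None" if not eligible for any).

Adoption Assistance, Fitness Allowance

Service from Sep 4, 2020 to 28 Jun 2023: 1027 days.
Health Insurance — service 1027 days < 5 years (≈1825 days) ✗ → not eligible.
AD&D Coverage — status part-time ✓ (not excluded); service 1027 days ≥ 1 year (≈365 days) ✓; rating 2 < 3 ✗ → not eligible.
Profit Sharing Plan — status part-time ✓ (not excluded); service 1027 days ≥ 180 days ✓; grade P5 ≥ P5 ✓; 16 hrs/wk < 40 ✗ → not eligible.
Adoption Assistance — status part-time ✓ (not excluded); service 1027 days ≥ 24 months (≈720 days) ✓; grade P5 ≥ P4 ✓; age 27 ≥ 25 ✓ → eligible.
Fitness Allowance — status part-time ✓ (not excluded); service 1027 days ≥ 1 year (≈365 days) ✓; grade P5 ≥ P3 ✓; age 27 ≥ 25 ✓ → eligible.
Commuter Stipend — service 1027 days ≥ 2 years (≈730 days) ✓; dept Engineering ✗ → not eligible.
Unlimited PTO Program — rating 2 ≥ 2 ✓; age 27 ≥ 21 ✓; dept Engineering ✗ → not eligible.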